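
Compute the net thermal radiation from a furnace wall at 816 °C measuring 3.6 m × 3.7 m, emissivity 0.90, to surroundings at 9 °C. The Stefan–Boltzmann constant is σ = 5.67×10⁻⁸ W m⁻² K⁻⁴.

Q ≈ 9.52×10^5 W

A = 3.6 × 3.7 = 13.3 m².
Convert: 816 °C = 1089 K; 9 °C = 282 K.
Q = εσA(T⁴ − T_s⁴). T⁴ − T_s⁴ = (1089)⁴ − (282)⁴ = 1.41×10^12 − 6.32×10^9 = 1.40×10^12 K⁴.
Q = 0.90 × 5.67×10⁻⁸ × 13.3 × 1.40×10^12 = 9.52×10^5 W.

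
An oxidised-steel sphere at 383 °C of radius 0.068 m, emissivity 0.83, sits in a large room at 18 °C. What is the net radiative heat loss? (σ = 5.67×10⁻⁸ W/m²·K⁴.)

A = 4πr² = 4π × (0.068)² = 0.0581 m².
Convert: 383 °C = 656 K; 18 °C = 291 K.
Q = εσA(T⁴ − T_s⁴). T⁴ − T_s⁴ = (656)⁴ − (291)⁴ = 1.85×10^11 − 7.17×10^9 = 1.78×10^11 K⁴.
Q = 0.83 × 5.67×10⁻⁸ × 0.0581 × 1.78×10^11 = 487 W.

Q ≈ 487 W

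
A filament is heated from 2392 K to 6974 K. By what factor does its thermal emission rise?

ratio ≈ 72.3

P ∝ T⁴, so the ratio is (6974/2392)⁴ = (2.916)⁴ = 72.3.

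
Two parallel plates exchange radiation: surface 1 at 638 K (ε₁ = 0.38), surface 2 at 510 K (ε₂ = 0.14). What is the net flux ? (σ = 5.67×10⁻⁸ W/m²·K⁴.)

For two large parallel gray plates, q = σ(T₁⁴ − T₂⁴) / (1/ε₁ + 1/ε₂ − 1).
1/ε₁ + 1/ε₂ − 1 = 1/0.38 + 1/0.14 − 1 = 8.774.
T₁⁴ − T₂⁴ = 1.66×10^11 − 6.77×10^10 = 9.80×10^10 K⁴.
q = 5.67×10⁻⁸ × 9.80×10^10 / 8.774 = 633 W/m².

q ≈ 633 W/m²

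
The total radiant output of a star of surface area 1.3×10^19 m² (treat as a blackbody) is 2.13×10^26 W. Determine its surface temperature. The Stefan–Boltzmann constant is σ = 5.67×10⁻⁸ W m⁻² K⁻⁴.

T ≈ 4120 K

From P = σAT⁴, T = (P / σA)^(1/4) = (2.13×10^26 / (5.67×10⁻⁸ × 1.30×10^19))^(1/4).
T = (2.89×10^14)^(1/4) = 4120 K.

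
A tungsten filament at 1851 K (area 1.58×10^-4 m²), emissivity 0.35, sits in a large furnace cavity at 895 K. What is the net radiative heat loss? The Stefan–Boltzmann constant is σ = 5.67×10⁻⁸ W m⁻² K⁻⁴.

Q = εσA(T⁴ − T_s⁴). T⁴ − T_s⁴ = (1851)⁴ − (895)⁴ = 1.17×10^13 − 6.42×10^11 = 1.11×10^13 K⁴.
Q = 0.35 × 5.67×10⁻⁸ × 1.58×10^-4 × 1.11×10^13 = 34.8 W.

Q ≈ 34.8 W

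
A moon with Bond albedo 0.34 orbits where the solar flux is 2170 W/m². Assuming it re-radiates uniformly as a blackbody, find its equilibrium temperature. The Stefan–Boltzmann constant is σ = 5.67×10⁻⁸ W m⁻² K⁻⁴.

Power absorbed = (1−a)S·πR²; power emitted = 4πR²σT⁴. Equating and cancelling πR²:
T = ((1−a)S / 4σ)^(1/4) = (1430 / (4 × 5.67×10⁻⁸))^(1/4) = (6.31×10^9)^(1/4).
T = 282 K.

T ≈ 282 K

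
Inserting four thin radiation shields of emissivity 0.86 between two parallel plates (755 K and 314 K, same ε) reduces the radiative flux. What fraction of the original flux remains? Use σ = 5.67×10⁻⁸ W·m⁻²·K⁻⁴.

ratio ≈ 0.200

With N identical shields there are N+1 = 5 gaps in series, each with the same radiative resistance, so the flux falls to 1/(N+1) of its unshielded value.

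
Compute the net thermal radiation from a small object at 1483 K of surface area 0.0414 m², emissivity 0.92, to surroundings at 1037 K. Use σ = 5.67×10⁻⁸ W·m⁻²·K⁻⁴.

Q ≈ 7950 W

Q = εσA(T⁴ − T_s⁴). T⁴ − T_s⁴ = (1483)⁴ − (1037)⁴ = 4.84×10^12 − 1.16×10^12 = 3.68×10^12 K⁴.
Q = 0.92 × 5.67×10⁻⁸ × 0.0414 × 3.68×10^12 = 7950 W.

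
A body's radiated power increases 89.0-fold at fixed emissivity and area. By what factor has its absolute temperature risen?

factor ≈ 3.07

P ∝ T⁴ ⇒ T ∝ P^(1/4), so T scales by (89.0)^(1/4) = 3.07.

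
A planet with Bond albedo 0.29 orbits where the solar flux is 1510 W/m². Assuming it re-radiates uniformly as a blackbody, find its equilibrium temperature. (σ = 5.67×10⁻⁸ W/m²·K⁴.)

Power absorbed = (1−a)S·πR²; power emitted = 4πR²σT⁴. Equating and cancelling πR²:
T = ((1−a)S / 4σ)^(1/4) = (1070 / (4 × 5.67×10⁻⁸))^(1/4) = (4.73×10^9)^(1/4).
T = 262 K.

T ≈ 262 K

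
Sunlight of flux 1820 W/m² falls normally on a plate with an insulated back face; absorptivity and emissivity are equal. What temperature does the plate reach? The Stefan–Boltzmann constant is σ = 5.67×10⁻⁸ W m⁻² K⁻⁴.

T ≈ 423 K

Absorbed flux αS = emitted flux εσT⁴ (one radiating face); with α = ε, T = (S/σ)^(1/4).
T = (1820 / 5.67×10⁻⁸)^(1/4) = (3.21×10^10)^(1/4).
T = 423 K.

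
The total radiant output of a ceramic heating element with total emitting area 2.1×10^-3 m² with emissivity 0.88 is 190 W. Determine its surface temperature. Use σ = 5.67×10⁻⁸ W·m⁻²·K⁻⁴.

From P = εσAT⁴, T = (P / εσA)^(1/4) = (190 / (0.88 × 5.67×10⁻⁸ × 2.10×10^-3))^(1/4).
T = (1.81×10^12)^(1/4) = 1160 K.

T ≈ 1160 K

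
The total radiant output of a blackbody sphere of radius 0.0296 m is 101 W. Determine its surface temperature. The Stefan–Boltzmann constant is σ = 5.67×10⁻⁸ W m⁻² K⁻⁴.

T ≈ 634 K

A = 4πr² = 4π × (0.0296)² = 0.0110 m².
From P = σAT⁴, T = (P / σA)^(1/4) = (101 / (5.67×10⁻⁸ × 0.0110))^(1/4).
T = (1.62×10^11)^(1/4) = 634 K.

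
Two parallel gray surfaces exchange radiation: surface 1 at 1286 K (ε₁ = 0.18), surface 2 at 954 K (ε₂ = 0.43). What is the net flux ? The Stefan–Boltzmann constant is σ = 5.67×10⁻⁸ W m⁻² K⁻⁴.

For two large parallel gray plates, q = σ(T₁⁴ − T₂⁴) / (1/ε₁ + 1/ε₂ − 1).
1/ε₁ + 1/ε₂ − 1 = 1/0.18 + 1/0.43 − 1 = 6.881.
T₁⁴ − T₂⁴ = 2.74×10^12 − 8.28×10^11 = 1.91×10^12 K⁴.
q = 5.67×10⁻⁸ × 1.91×10^12 / 6.881 = 15700 W/m².

q ≈ 15700 W/m²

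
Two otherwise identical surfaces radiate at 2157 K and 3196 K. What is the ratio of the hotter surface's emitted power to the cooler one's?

ratio ≈ 4.82

P ∝ T⁴, so the ratio is (3196/2157)⁴ = (1.482)⁴ = 4.82.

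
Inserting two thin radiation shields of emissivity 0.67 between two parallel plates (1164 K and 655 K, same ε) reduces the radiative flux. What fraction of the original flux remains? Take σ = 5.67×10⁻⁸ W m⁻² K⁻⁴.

With N identical shields there are N+1 = 3 gaps in series, each with the same radiative resistance, so the flux falls to 1/(N+1) of its unshielded value.

ratio ≈ 0.333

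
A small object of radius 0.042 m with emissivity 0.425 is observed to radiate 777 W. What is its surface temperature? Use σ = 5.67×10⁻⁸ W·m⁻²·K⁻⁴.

A = 4πr² = 4π × (0.042)² = 0.0222 m².
From P = εσAT⁴, T = (P / εσA)^(1/4) = (777 / (0.425 × 5.67×10⁻⁸ × 0.0222))^(1/4).
T = (1.45×10^12)^(1/4) = 1100 K.

T ≈ 1100 K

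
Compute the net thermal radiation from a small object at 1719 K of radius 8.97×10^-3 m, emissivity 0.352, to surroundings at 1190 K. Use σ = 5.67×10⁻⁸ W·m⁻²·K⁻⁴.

Q ≈ 136 W

A = 4πr² = 4π × (8.97×10^-3)² = 1.01×10^-3 m².
Q = εσA(T⁴ − T_s⁴). T⁴ − T_s⁴ = (1719)⁴ − (1190)⁴ = 8.73×10^12 − 2.01×10^12 = 6.73×10^12 K⁴.
Q = 0.352 × 5.67×10⁻⁸ × 1.01×10^-3 × 6.73×10^12 = 136 W.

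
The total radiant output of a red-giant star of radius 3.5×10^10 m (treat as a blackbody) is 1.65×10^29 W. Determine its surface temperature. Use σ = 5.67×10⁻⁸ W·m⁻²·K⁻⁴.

A = 4πr² = 4π × (3.5×10^10)² = 1.54×10^22 m².
From P = σAT⁴, T = (P / σA)^(1/4) = (1.65×10^29 / (5.67×10⁻⁸ × 1.54×10^22))^(1/4).
T = (1.89×10^14)^(1/4) = 3710 K.

T ≈ 3710 K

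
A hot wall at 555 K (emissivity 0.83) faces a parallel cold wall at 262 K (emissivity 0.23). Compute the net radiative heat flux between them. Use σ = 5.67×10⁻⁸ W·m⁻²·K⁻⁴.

q ≈ 1120 W/m²

For two large parallel gray plates, q = σ(T₁⁴ − T₂⁴) / (1/ε₁ + 1/ε₂ − 1).
1/ε₁ + 1/ε₂ − 1 = 1/0.83 + 1/0.23 − 1 = 4.553.
T₁⁴ − T₂⁴ = 9.49×10^10 − 4.71×10^9 = 9.02×10^10 K⁴.
q = 5.67×10⁻⁸ × 9.02×10^10 / 4.553 = 1120 W/m².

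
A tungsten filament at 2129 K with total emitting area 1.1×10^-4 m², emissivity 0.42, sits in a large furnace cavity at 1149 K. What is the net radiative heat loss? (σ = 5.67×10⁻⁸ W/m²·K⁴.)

Q ≈ 49.3 W

Q = εσA(T⁴ − T_s⁴). T⁴ − T_s⁴ = (2129)⁴ − (1149)⁴ = 2.05×10^13 − 1.74×10^12 = 1.88×10^13 K⁴.
Q = 0.42 × 5.67×10⁻⁸ × 1.10×10^-4 × 1.88×10^13 = 49.3 W.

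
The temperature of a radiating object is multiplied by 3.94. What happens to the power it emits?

P ∝ T⁴, so the power scales as (3.94)⁴ = 241.

factor ≈ 241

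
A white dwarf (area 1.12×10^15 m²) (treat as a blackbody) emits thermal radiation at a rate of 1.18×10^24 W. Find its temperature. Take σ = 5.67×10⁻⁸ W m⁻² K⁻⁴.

From P = σAT⁴, T = (P / σA)^(1/4) = (1.18×10^24 / (5.67×10⁻⁸ × 1.12×10^15))^(1/4).
T = (1.86×10^16)^(1/4) = 11700 K.

T ≈ 11700 K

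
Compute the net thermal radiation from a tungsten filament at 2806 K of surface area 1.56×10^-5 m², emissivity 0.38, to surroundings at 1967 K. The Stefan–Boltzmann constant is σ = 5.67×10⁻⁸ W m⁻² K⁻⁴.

Q ≈ 15.8 W

Q = εσA(T⁴ − T_s⁴). T⁴ − T_s⁴ = (2806)⁴ − (1967)⁴ = 6.20×10^13 − 1.50×10^13 = 4.70×10^13 K⁴.
Q = 0.38 × 5.67×10⁻⁸ × 1.56×10^-5 × 4.70×10^13 = 15.8 W.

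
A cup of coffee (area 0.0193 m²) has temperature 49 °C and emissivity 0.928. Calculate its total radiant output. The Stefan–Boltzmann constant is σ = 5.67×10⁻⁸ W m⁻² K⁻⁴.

49 °C = 322 K.
P = εσAT⁴ = 0.928 × 5.67×10⁻⁸ × 0.0193 × (322)⁴ = 0.928 × 5.67×10⁻⁸ × 0.0193 × 1.08×10^10.
P = 10.9 W.

P ≈ 10.9 W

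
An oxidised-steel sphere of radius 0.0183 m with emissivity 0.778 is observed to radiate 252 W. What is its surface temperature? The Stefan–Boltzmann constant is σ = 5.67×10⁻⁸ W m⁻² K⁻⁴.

T ≈ 1080 K

A = 4πr² = 4π × (0.0183)² = 4.21×10^-3 m².
From P = εσAT⁴, T = (P / εσA)^(1/4) = (252 / (0.778 × 5.67×10⁻⁸ × 4.21×10^-3))^(1/4).
T = (1.36×10^12)^(1/4) = 1080 K.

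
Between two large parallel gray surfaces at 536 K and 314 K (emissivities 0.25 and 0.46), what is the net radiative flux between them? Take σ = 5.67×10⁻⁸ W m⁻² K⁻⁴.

For two large parallel gray plates, q = σ(T₁⁴ − T₂⁴) / (1/ε₁ + 1/ε₂ − 1).
1/ε₁ + 1/ε₂ − 1 = 1/0.25 + 1/0.46 − 1 = 5.174.
T₁⁴ − T₂⁴ = 8.25×10^10 − 9.72×10^9 = 7.28×10^10 K⁴.
q = 5.67×10⁻⁸ × 7.28×10^10 / 5.174 = 798 W/m².

q ≈ 798 W/m²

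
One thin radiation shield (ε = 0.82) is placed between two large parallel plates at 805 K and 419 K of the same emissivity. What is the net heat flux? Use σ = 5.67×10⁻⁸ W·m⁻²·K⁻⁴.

Each of the 2 gaps contributes resistance (2/ε − 1) = 2/0.82 − 1 = 1.439; total = 2.878.
q = σ(T₁⁴ − T₂⁴) / 2.878 = 5.67×10⁻⁸ × 3.89×10^11 / 2.878 = 7670 W/m².

q ≈ 7670 W/m²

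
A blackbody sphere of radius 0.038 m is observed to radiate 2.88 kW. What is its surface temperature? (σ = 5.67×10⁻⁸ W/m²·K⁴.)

T ≈ 1290 K

A = 4πr² = 4π × (0.038)² = 0.0181 m².
From P = σAT⁴, T = (P / σA)^(1/4) = (2880 / (5.67×10⁻⁸ × 0.0181))^(1/4).
T = (2.80×10^12)^(1/4) = 1290 K.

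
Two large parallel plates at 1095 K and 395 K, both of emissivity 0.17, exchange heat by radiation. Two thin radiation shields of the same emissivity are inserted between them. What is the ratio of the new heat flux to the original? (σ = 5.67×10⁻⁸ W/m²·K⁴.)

ratio ≈ 0.333

With N identical shields there are N+1 = 3 gaps in series, each with the same radiative resistance, so the flux falls to 1/(N+1) of its unshielded value.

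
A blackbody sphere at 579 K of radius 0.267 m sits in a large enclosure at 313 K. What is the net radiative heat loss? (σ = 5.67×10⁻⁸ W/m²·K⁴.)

Q ≈ 5220 W

A = 4πr² = 4π × (0.267)² = 0.896 m².
Q = σA(T⁴ − T_s⁴). T⁴ − T_s⁴ = (579)⁴ − (313)⁴ = 1.12×10^11 − 9.60×10^9 = 1.03×10^11 K⁴.
Q = 5.67×10⁻⁸ × 0.896 × 1.03×10^11 = 5220 W.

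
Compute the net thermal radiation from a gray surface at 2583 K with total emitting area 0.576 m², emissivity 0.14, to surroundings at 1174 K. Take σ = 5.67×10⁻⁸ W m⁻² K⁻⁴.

Q = εσA(T⁴ − T_s⁴). T⁴ − T_s⁴ = (2583)⁴ − (1174)⁴ = 4.45×10^13 − 1.90×10^12 = 4.26×10^13 K⁴.
Q = 0.14 × 5.67×10⁻⁸ × 0.576 × 4.26×10^13 = 1.95×10^5 W.

Q ≈ 1.95×10^5 W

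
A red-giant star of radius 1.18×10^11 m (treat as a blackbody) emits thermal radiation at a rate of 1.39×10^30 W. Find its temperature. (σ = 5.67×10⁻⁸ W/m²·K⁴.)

A = 4πr² = 4π × (1.18×10^11)² = 1.75×10^23 m².
From P = σAT⁴, T = (P / σA)^(1/4) = (1.39×10^30 / (5.67×10⁻⁸ × 1.75×10^23))^(1/4).
T = (1.40×10^14)^(1/4) = 3440 K.

T ≈ 3440 K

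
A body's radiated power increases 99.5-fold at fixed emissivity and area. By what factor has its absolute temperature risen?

P ∝ T⁴ ⇒ T ∝ P^(1/4), so T scales by (99.5)^(1/4) = 3.16.

factor ≈ 3.16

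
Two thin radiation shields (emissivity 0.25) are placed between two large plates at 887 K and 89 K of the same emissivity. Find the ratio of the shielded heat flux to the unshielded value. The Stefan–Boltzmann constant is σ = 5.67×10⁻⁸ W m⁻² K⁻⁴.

ratio ≈ 0.333

With N identical shields there are N+1 = 3 gaps in series, each with the same radiative resistance, so the flux falls to 1/(N+1) of its unshielded value.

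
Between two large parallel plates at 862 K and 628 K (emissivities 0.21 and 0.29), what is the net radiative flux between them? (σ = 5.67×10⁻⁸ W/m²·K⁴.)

q ≈ 3120 W/m²

For two large parallel gray plates, q = σ(T₁⁴ − T₂⁴) / (1/ε₁ + 1/ε₂ − 1).
1/ε₁ + 1/ε₂ − 1 = 1/0.21 + 1/0.29 − 1 = 7.210.
T₁⁴ − T₂⁴ = 5.52×10^11 − 1.56×10^11 = 3.97×10^11 K⁴.
q = 5.67×10⁻⁸ × 3.97×10^11 / 7.210 = 3120 W/m².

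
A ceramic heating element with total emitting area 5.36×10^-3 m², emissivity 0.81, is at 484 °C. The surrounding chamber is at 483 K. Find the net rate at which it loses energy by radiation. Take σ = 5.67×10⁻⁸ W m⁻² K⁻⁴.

Q ≈ 67.4 W

Convert: 484 °C = 757 K.
Q = εσA(T⁴ − T_s⁴). T⁴ − T_s⁴ = (757)⁴ − (483)⁴ = 3.28×10^11 − 5.44×10^10 = 2.74×10^11 K⁴.
Q = 0.81 × 5.67×10⁻⁸ × 5.36×10^-3 × 2.74×10^11 = 67.4 W.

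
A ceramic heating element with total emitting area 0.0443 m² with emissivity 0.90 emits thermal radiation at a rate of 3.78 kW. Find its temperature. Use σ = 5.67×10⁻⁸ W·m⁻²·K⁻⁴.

T ≈ 1140 K

From P = εσAT⁴, T = (P / εσA)^(1/4) = (3780 / (0.90 × 5.67×10⁻⁸ × 0.0443))^(1/4).
T = (1.67×10^12)^(1/4) = 1140 K.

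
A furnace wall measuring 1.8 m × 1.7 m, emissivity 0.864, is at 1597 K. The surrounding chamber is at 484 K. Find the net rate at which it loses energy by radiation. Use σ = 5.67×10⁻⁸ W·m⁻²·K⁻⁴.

Q ≈ 9.67×10^5 W

A = 1.8 × 1.7 = 3.06 m².
Q = εσA(T⁴ − T_s⁴). T⁴ − T_s⁴ = (1597)⁴ − (484)⁴ = 6.50×10^12 − 5.49×10^10 = 6.45×10^12 K⁴.
Q = 0.864 × 5.67×10⁻⁸ × 3.06 × 6.45×10^12 = 9.67×10^5 W.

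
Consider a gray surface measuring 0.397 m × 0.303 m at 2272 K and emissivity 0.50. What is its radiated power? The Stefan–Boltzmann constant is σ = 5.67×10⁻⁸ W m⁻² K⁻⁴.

A = 0.397 × 0.303 = 0.120 m².
P = εσAT⁴ = 0.50 × 5.67×10⁻⁸ × 0.120 × (2272)⁴ = 0.50 × 5.67×10⁻⁸ × 0.120 × 2.66×10^13.
P = 90900 W.

P ≈ 90900 W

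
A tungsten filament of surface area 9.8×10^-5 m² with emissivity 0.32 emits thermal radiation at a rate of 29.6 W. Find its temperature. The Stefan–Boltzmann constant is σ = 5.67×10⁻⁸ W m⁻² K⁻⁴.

From P = εσAT⁴, T = (P / εσA)^(1/4) = (29.6 / (0.32 × 5.67×10⁻⁸ × 9.80×10^-5))^(1/4).
T = (1.66×10^13)^(1/4) = 2020 K.

T ≈ 2020 K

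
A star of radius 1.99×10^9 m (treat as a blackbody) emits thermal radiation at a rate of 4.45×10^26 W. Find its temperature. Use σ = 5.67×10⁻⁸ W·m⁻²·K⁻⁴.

T ≈ 3540 K

A = 4πr² = 4π × (1.99×10^9)² = 4.98×10^19 m².
From P = σAT⁴, T = (P / σA)^(1/4) = (4.45×10^26 / (5.67×10⁻⁸ × 4.98×10^19))^(1/4).
T = (1.58×10^14)^(1/4) = 3540 K.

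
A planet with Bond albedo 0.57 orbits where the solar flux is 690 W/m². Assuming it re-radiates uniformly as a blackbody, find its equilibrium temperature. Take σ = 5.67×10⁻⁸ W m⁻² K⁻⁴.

Power absorbed = (1−a)S·πR²; power emitted = 4πR²σT⁴. Equating and cancelling πR²:
T = ((1−a)S / 4σ)^(1/4) = (297 / (4 × 5.67×10⁻⁸))^(1/4) = (1.31×10^9)^(1/4).
T = 190 K.

T ≈ 190 K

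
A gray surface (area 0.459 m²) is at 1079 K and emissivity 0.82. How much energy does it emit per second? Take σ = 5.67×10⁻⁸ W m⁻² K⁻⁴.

P ≈ 28900 W

Stefan–Boltzmann: P = εσAT⁴ = 0.82 × 5.67×10⁻⁸ × 0.459 × (1079)⁴ = 0.82 × 5.67×10⁻⁸ × 0.459 × 1.36×10^12.
P = 28900 W.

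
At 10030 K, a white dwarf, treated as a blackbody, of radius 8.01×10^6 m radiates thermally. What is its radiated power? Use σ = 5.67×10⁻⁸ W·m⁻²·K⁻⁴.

A = 4πr² = 4π × (8.01×10^6)² = 8.06×10^14 m².
P = σAT⁴ = 5.67×10⁻⁸ × 8.06×10^14 × (10030)⁴ = 5.67×10⁻⁸ × 8.06×10^14 × 1.01×10^16.
P = 4.63×10^23 W.

P ≈ 4.63×10^23 W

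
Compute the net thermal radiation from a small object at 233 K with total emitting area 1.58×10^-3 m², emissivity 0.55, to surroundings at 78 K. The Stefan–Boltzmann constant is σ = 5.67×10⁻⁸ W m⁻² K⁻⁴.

Q ≈ 0.143 W

Q = εσA(T⁴ − T_s⁴). T⁴ − T_s⁴ = (233)⁴ − (78)⁴ = 2.95×10^9 − 3.70×10^7 = 2.91×10^9 K⁴.
Q = 0.55 × 5.67×10⁻⁸ × 1.58×10^-3 × 2.91×10^9 = 0.143 W.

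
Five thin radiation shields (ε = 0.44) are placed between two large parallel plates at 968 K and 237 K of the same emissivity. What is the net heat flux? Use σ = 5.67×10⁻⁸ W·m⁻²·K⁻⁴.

Each of the 6 gaps contributes resistance (2/ε − 1) = 2/0.44 − 1 = 3.545; total = 21.27.
q = σ(T₁⁴ − T₂⁴) / 21.27 = 5.67×10⁻⁸ × 8.75×10^11 / 21.27 = 2330 W/m².

q ≈ 2330 W/m²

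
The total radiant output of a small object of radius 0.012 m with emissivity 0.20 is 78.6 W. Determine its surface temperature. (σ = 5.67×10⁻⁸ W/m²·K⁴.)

T ≈ 1400 K

A = 4πr² = 4π × (0.012)² = 1.81×10^-3 m².
From P = εσAT⁴, T = (P / εσA)^(1/4) = (78.6 / (0.20 × 5.67×10⁻⁸ × 1.81×10^-3))^(1/4).
T = (3.83×10^12)^(1/4) = 1400 K.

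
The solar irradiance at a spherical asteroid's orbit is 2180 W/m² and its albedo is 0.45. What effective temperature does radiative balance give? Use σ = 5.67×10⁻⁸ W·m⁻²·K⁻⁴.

T ≈ 270 K

Power absorbed = (1−a)S·πR²; power emitted = 4πR²σT⁴. Equating and cancelling πR²:
T = ((1−a)S / 4σ)^(1/4) = (1200 / (4 × 5.67×10⁻⁸))^(1/4) = (5.29×10^9)^(1/4).
T = 270 K.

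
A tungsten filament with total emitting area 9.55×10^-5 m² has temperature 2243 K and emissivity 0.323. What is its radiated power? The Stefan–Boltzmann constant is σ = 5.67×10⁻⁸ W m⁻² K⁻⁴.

P = εσAT⁴ = 0.323 × 5.67×10⁻⁸ × 9.55×10^-5 × (2243)⁴ = 0.323 × 5.67×10⁻⁸ × 9.55×10^-5 × 2.53×10^13.
P = 44.3 W.

P ≈ 44.3 W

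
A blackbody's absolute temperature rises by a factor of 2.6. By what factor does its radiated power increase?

P ∝ T⁴, so the power scales as (2.6)⁴ = 45.7.

factor ≈ 45.7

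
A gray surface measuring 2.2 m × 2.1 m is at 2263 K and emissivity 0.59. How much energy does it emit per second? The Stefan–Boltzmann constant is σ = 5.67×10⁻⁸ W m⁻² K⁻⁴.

A = 2.2 × 2.1 = 4.62 m².
P = εσAT⁴ = 0.59 × 5.67×10⁻⁸ × 4.62 × (2263)⁴ = 0.59 × 5.67×10⁻⁸ × 4.62 × 2.62×10^13.
P = 4.05×10^6 W.

P ≈ 4.05×10^6 W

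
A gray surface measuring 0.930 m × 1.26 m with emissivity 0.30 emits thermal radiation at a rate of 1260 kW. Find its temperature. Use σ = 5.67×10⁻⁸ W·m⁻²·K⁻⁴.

T ≈ 2820 K

A = 0.930 × 1.26 = 1.17 m².
From P = εσAT⁴, T = (P / εσA)^(1/4) = (1.26×10^6 / (0.30 × 5.67×10⁻⁸ × 1.17))^(1/4).
T = (6.32×10^13)^(1/4) = 2820 K.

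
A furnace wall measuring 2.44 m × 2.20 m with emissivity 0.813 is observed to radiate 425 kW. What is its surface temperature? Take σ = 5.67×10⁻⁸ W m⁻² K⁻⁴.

A = 2.44 × 2.20 = 5.37 m².
From P = εσAT⁴, T = (P / εσA)^(1/4) = (4.25×10^5 / (0.813 × 5.67×10⁻⁸ × 5.37))^(1/4).
T = (1.72×10^12)^(1/4) = 1140 K.

T ≈ 1140 K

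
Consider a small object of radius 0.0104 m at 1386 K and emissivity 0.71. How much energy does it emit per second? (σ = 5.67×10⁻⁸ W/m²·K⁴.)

A = 4πr² = 4π × (0.0104)² = 1.36×10^-3 m².
Stefan–Boltzmann: P = εσAT⁴ = 0.71 × 5.67×10⁻⁸ × 1.36×10^-3 × (1386)⁴ = 0.71 × 5.67×10⁻⁸ × 1.36×10^-3 × 3.69×10^12.
P = 202 W.

P ≈ 202 W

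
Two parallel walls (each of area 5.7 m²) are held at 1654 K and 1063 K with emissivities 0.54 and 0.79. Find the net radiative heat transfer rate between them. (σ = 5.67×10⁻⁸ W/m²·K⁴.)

Q ≈ 9.47×10^5 W

For two large parallel gray plates, q = σ(T₁⁴ − T₂⁴) / (1/ε₁ + 1/ε₂ − 1).
1/ε₁ + 1/ε₂ − 1 = 1/0.54 + 1/0.79 − 1 = 2.118.
T₁⁴ − T₂⁴ = 7.48×10^12 − 1.28×10^12 = 6.21×10^12 K⁴.
q = 5.67×10⁻⁸ × 6.21×10^12 / 2.118 = 1.66×10^5 W/m².
Q = q·A = 1.66×10^5 × 5.7 = 9.47×10^5 W.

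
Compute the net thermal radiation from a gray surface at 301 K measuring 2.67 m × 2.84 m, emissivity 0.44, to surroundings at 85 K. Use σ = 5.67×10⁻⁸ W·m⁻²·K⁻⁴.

A = 2.67 × 2.84 = 7.58 m².
Q = εσA(T⁴ − T_s⁴). T⁴ − T_s⁴ = (301)⁴ − (85)⁴ = 8.21×10^9 − 5.22×10^7 = 8.16×10^9 K⁴.
Q = 0.44 × 5.67×10⁻⁸ × 7.58 × 8.16×10^9 = 1540 W.

Q ≈ 1540 W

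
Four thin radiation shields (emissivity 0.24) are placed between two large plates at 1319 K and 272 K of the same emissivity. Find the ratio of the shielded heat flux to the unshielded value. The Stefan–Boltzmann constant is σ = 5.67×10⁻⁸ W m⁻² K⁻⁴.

With N identical shields there are N+1 = 5 gaps in series, each with the same radiative resistance, so the flux falls to 1/(N+1) of its unshielded value.

ratio ≈ 0.200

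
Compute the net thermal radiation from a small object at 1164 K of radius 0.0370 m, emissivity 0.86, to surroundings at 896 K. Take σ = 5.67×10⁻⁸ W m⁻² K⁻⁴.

A = 4πr² = 4π × (0.0370)² = 0.0172 m².
Q = εσA(T⁴ − T_s⁴). T⁴ − T_s⁴ = (1164)⁴ − (896)⁴ = 1.84×10^12 − 6.45×10^11 = 1.19×10^12 K⁴.
Q = 0.86 × 5.67×10⁻⁸ × 0.0172 × 1.19×10^12 = 999 W.

Q ≈ 999 W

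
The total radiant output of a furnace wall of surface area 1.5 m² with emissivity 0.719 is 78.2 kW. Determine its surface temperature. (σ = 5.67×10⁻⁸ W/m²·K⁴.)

From P = εσAT⁴, T = (P / εσA)^(1/4) = (78200 / (0.719 × 5.67×10⁻⁸ × 1.50))^(1/4).
T = (1.28×10^12)^(1/4) = 1060 K.

T ≈ 1060 K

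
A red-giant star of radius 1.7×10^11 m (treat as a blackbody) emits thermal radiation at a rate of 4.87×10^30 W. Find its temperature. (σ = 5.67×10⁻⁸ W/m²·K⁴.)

T ≈ 3920 K

A = 4πr² = 4π × (1.7×10^11)² = 3.63×10^23 m².
From P = σAT⁴, T = (P / σA)^(1/4) = (4.87×10^30 / (5.67×10⁻⁸ × 3.63×10^23))^(1/4).
T = (2.37×10^14)^(1/4) = 3920 K.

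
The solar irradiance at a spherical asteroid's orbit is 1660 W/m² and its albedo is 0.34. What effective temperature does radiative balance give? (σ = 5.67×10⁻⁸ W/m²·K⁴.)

Power absorbed = (1−a)S·πR²; power emitted = 4πR²σT⁴. Equating and cancelling πR²:
T = ((1−a)S / 4σ)^(1/4) = (1100 / (4 × 5.67×10⁻⁸))^(1/4) = (4.83×10^9)^(1/4).
T = 264 K.

T ≈ 264 K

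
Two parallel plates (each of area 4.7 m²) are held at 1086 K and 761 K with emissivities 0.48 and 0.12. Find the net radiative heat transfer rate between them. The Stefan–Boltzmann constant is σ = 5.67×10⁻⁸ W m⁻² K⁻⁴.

Q ≈ 29900 W

For two large parallel gray plates, q = σ(T₁⁴ − T₂⁴) / (1/ε₁ + 1/ε₂ − 1).
1/ε₁ + 1/ε₂ − 1 = 1/0.48 + 1/0.12 − 1 = 9.417.
T₁⁴ − T₂⁴ = 1.39×10^12 − 3.35×10^11 = 1.06×10^12 K⁴.
q = 5.67×10⁻⁸ × 1.06×10^12 / 9.417 = 6360 W/m².
Q = q·A = 6360 × 4.7 = 29900 W.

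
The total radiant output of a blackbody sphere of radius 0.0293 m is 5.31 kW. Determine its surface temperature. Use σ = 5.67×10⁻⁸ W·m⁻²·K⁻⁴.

T ≈ 1720 K

A = 4πr² = 4π × (0.0293)² = 0.0108 m².
From P = σAT⁴, T = (P / σA)^(1/4) = (5310 / (5.67×10⁻⁸ × 0.0108))^(1/4).
T = (8.68×10^12)^(1/4) = 1720 K.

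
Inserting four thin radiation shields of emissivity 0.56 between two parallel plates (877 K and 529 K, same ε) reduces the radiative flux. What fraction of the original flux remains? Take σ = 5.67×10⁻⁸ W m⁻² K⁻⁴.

With N identical shields there are N+1 = 5 gaps in series, each with the same radiative resistance, so the flux falls to 1/(N+1) of its unshielded value.

ratio ≈ 0.200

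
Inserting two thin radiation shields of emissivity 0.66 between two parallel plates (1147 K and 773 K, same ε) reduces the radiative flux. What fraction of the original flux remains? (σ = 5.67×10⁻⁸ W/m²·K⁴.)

With N identical shields there are N+1 = 3 gaps in series, each with the same radiative resistance, so the flux falls to 1/(N+1) of its unshielded value.

ratio ≈ 0.333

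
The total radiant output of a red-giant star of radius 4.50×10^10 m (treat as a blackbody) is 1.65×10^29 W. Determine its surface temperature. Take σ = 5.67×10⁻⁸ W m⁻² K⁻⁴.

T ≈ 3270 K

A = 4πr² = 4π × (4.50×10^10)² = 2.54×10^22 m².
From P = σAT⁴, T = (P / σA)^(1/4) = (1.65×10^29 / (5.67×10⁻⁸ × 2.54×10^22))^(1/4).
T = (1.14×10^14)^(1/4) = 3270 K.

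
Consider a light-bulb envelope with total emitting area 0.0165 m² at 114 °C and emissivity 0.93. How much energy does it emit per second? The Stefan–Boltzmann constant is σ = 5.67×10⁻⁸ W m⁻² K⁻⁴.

P ≈ 19.5 W

114 °C = 387 K.
P = εσAT⁴ = 0.93 × 5.67×10⁻⁸ × 0.0165 × (387)⁴ = 0.93 × 5.67×10⁻⁸ × 0.0165 × 2.24×10^10.
P = 19.5 W.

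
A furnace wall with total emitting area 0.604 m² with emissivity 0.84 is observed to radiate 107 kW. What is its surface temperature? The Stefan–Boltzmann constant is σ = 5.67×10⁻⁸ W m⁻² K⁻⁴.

From P = εσAT⁴, T = (P / εσA)^(1/4) = (1.07×10^5 / (0.84 × 5.67×10⁻⁸ × 0.604))^(1/4).
T = (3.72×10^12)^(1/4) = 1390 K.

T ≈ 1390 K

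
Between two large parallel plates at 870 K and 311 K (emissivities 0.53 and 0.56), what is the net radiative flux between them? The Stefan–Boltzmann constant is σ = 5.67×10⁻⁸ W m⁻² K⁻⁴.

For two large parallel gray plates, q = σ(T₁⁴ − T₂⁴) / (1/ε₁ + 1/ε₂ − 1).
1/ε₁ + 1/ε₂ − 1 = 1/0.53 + 1/0.56 − 1 = 2.673.
T₁⁴ − T₂⁴ = 5.73×10^11 − 9.35×10^9 = 5.64×10^11 K⁴.
q = 5.67×10⁻⁸ × 5.64×10^11 / 2.673 = 12000 W/m².

q ≈ 12000 W/m²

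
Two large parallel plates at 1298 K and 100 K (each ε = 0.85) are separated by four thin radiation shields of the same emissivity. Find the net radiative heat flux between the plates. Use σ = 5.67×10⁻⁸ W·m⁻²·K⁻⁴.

q ≈ 23800 W/m²

Each of the 5 gaps contributes resistance (2/ε − 1) = 2/0.85 − 1 = 1.353; total = 6.765.
q = σ(T₁⁴ − T₂⁴) / 6.765 = 5.67×10⁻⁸ × 2.84×10^12 / 6.765 = 23800 W/m².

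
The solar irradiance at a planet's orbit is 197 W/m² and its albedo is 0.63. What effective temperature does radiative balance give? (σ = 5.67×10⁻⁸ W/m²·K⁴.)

T ≈ 134 K

Power absorbed = (1−a)S·πR²; power emitted = 4πR²σT⁴. Equating and cancelling πR²:
T = ((1−a)S / 4σ)^(1/4) = (72.9 / (4 × 5.67×10⁻⁸))^(1/4) = (3.21×10^8)^(1/4).
T = 134 K.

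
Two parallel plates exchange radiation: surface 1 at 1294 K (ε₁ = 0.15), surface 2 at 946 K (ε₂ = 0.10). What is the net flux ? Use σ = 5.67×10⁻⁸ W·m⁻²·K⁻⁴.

q ≈ 7250 W/m²

For two large parallel gray plates, q = σ(T₁⁴ − T₂⁴) / (1/ε₁ + 1/ε₂ − 1).
1/ε₁ + 1/ε₂ − 1 = 1/0.15 + 1/0.10 − 1 = 15.67.
T₁⁴ − T₂⁴ = 2.80×10^12 − 8.01×10^11 = 2.00×10^12 K⁴.
q = 5.67×10⁻⁸ × 2.00×10^12 / 15.67 = 7250 W/m².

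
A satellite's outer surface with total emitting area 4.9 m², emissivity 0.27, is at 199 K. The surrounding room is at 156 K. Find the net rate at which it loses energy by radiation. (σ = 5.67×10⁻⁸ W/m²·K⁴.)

Q ≈ 73.2 W

Q = εσA(T⁴ − T_s⁴). T⁴ − T_s⁴ = (199)⁴ − (156)⁴ = 1.57×10^9 − 5.92×10^8 = 9.76×10^8 K⁴.
Q = 0.27 × 5.67×10⁻⁸ × 4.90 × 9.76×10^8 = 73.2 W.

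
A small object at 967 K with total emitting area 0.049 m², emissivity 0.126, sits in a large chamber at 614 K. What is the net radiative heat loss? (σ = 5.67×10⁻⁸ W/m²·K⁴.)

Q ≈ 256 W

Q = εσA(T⁴ − T_s⁴). T⁴ − T_s⁴ = (967)⁴ − (614)⁴ = 8.74×10^11 − 1.42×10^11 = 7.32×10^11 K⁴.
Q = 0.126 × 5.67×10⁻⁸ × 0.0490 × 7.32×10^11 = 256 W.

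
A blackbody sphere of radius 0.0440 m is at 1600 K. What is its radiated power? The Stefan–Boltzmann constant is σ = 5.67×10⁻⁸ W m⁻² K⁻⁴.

A = 4πr² = 4π × (0.0440)² = 0.0243 m².
P = σAT⁴ = 5.67×10⁻⁸ × 0.0243 × (1600)⁴ = 5.67×10⁻⁸ × 0.0243 × 6.55×10^12.
P = 9040 W.

P ≈ 9040 W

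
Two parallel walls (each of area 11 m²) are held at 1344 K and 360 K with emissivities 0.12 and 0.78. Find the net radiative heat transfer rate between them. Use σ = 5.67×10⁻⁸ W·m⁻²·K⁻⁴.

Q ≈ 2.35×10^5 W

For two large parallel gray plates, q = σ(T₁⁴ − T₂⁴) / (1/ε₁ + 1/ε₂ − 1).
1/ε₁ + 1/ε₂ − 1 = 1/0.12 + 1/0.78 − 1 = 8.615.
T₁⁴ − T₂⁴ = 3.26×10^12 − 1.68×10^10 = 3.25×10^12 K⁴.
q = 5.67×10⁻⁸ × 3.25×10^12 / 8.615 = 21400 W/m².
Q = q·A = 21400 × 11 = 2.35×10^5 W.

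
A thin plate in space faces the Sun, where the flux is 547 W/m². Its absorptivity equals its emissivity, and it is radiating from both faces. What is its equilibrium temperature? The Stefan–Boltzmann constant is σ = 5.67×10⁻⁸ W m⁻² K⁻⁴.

Absorbed flux αS = emitted flux 2εσT⁴ per unit area; with α = ε this gives T = (S/2σ)^(1/4).
T = (547 / (2 × 5.67×10⁻⁸))^(1/4) = (4.82×10^9)^(1/4).
T = 264 K.

T ≈ 264 K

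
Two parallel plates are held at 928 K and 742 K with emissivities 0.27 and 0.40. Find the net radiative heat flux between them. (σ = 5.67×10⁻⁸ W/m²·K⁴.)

q ≈ 4780 W/m²

For two large parallel gray plates, q = σ(T₁⁴ − T₂⁴) / (1/ε₁ + 1/ε₂ − 1).
1/ε₁ + 1/ε₂ − 1 = 1/0.27 + 1/0.40 − 1 = 5.204.
T₁⁴ − T₂⁴ = 7.42×10^11 − 3.03×10^11 = 4.39×10^11 K⁴.
q = 5.67×10⁻⁸ × 4.39×10^11 / 5.204 = 4780 W/m².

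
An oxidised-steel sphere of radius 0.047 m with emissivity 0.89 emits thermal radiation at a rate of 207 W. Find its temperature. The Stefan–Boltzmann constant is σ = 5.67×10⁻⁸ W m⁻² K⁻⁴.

T ≈ 620 K

A = 4πr² = 4π × (0.047)² = 0.0278 m².
From P = εσAT⁴, T = (P / εσA)^(1/4) = (207 / (0.89 × 5.67×10⁻⁸ × 0.0278))^(1/4).
T = (1.48×10^11)^(1/4) = 620 K.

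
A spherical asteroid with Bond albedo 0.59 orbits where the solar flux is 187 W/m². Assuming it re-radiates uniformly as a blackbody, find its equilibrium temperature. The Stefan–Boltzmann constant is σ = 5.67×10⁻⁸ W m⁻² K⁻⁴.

T ≈ 136 K

Power absorbed = (1−a)S·πR²; power emitted = 4πR²σT⁴. Equating and cancelling πR²:
T = ((1−a)S / 4σ)^(1/4) = (76.7 / (4 × 5.67×10⁻⁸))^(1/4) = (3.38×10^8)^(1/4).
T = 136 K.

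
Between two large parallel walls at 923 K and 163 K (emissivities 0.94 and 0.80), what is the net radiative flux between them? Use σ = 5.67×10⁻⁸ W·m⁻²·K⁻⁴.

For two large parallel gray plates, q = σ(T₁⁴ − T₂⁴) / (1/ε₁ + 1/ε₂ − 1).
1/ε₁ + 1/ε₂ − 1 = 1/0.94 + 1/0.80 − 1 = 1.314.
T₁⁴ − T₂⁴ = 7.26×10^11 − 7.06×10^8 = 7.25×10^11 K⁴.
q = 5.67×10⁻⁸ × 7.25×10^11 / 1.314 = 31300 W/m².

q ≈ 31300 W/m²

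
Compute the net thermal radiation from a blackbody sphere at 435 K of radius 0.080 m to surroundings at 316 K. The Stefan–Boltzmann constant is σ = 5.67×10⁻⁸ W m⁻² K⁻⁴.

A = 4πr² = 4π × (0.080)² = 0.0804 m².
Q = σA(T⁴ − T_s⁴). T⁴ − T_s⁴ = (435)⁴ − (316)⁴ = 3.58×10^10 − 9.97×10^9 = 2.58×10^10 K⁴.
Q = 5.67×10⁻⁸ × 0.0804 × 2.58×10^10 = 118 W.

Q ≈ 118 W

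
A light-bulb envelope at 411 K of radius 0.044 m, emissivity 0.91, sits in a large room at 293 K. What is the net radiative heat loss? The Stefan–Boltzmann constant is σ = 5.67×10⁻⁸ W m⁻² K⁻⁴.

A = 4πr² = 4π × (0.044)² = 0.0243 m².
Q = εσA(T⁴ − T_s⁴). T⁴ − T_s⁴ = (411)⁴ − (293)⁴ = 2.85×10^10 − 7.37×10^9 = 2.12×10^10 K⁴.
Q = 0.91 × 5.67×10⁻⁸ × 0.0243 × 2.12×10^10 = 26.6 W.

Q ≈ 26.6 W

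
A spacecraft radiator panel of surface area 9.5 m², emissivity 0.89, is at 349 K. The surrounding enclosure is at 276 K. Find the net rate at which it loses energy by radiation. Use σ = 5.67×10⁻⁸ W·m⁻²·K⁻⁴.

Q = εσA(T⁴ − T_s⁴). T⁴ − T_s⁴ = (349)⁴ − (276)⁴ = 1.48×10^10 − 5.80×10^9 = 9.03×10^9 K⁴.
Q = 0.89 × 5.67×10⁻⁸ × 9.50 × 9.03×10^9 = 4330 W.

Q ≈ 4330 W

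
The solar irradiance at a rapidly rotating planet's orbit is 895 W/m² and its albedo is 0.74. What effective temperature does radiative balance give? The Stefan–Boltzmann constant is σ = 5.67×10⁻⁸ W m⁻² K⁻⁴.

T ≈ 179 K

Power absorbed = (1−a)S·πR²; power emitted = 4πR²σT⁴. Equating and cancelling πR²:
T = ((1−a)S / 4σ)^(1/4) = (233 / (4 × 5.67×10⁻⁸))^(1/4) = (1.03×10^9)^(1/4).
T = 179 K.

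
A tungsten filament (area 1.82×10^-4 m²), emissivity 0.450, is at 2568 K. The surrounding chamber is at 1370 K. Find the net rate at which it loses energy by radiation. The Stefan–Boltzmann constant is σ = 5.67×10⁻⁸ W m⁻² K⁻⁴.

Q ≈ 186 W

Q = εσA(T⁴ − T_s⁴). T⁴ − T_s⁴ = (2568)⁴ − (1370)⁴ = 4.35×10^13 − 3.52×10^12 = 4.00×10^13 K⁴.
Q = 0.450 × 5.67×10⁻⁸ × 1.82×10^-4 × 4.00×10^13 = 186 W.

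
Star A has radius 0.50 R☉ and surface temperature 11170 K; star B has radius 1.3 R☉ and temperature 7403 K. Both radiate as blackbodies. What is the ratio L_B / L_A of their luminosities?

L_B/L_A ≈ 1.30

L = 4πR²σT⁴ ∝ R²T⁴, so L_B/L_A = (1.3/0.50)² × (7403/11170)⁴ = 6.76 × 0.193 = 1.30.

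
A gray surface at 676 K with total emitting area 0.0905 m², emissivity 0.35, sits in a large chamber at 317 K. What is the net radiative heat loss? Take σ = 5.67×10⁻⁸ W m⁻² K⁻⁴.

Q = εσA(T⁴ − T_s⁴). T⁴ − T_s⁴ = (676)⁴ − (317)⁴ = 2.09×10^11 − 1.01×10^10 = 1.99×10^11 K⁴.
Q = 0.35 × 5.67×10⁻⁸ × 0.0905 × 1.99×10^11 = 357 W.

Q ≈ 357 W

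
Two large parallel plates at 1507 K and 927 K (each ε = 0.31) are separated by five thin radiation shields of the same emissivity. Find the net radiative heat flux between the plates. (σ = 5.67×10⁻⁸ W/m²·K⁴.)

Each of the 6 gaps contributes resistance (2/ε − 1) = 2/0.31 − 1 = 5.452; total = 32.71.
q = σ(T₁⁴ − T₂⁴) / 32.71 = 5.67×10⁻⁸ × 4.42×10^12 / 32.71 = 7660 W/m².

q ≈ 7660 W/m²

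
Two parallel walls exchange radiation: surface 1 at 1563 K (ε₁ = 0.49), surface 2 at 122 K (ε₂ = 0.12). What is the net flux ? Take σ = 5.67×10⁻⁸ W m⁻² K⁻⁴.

For two large parallel gray plates, q = σ(T₁⁴ − T₂⁴) / (1/ε₁ + 1/ε₂ − 1).
1/ε₁ + 1/ε₂ − 1 = 1/0.49 + 1/0.12 − 1 = 9.374.
T₁⁴ − T₂⁴ = 5.97×10^12 − 2.22×10^8 = 5.97×10^12 K⁴.
q = 5.67×10⁻⁸ × 5.97×10^12 / 9.374 = 36100 W/m².

q ≈ 36100 W/m²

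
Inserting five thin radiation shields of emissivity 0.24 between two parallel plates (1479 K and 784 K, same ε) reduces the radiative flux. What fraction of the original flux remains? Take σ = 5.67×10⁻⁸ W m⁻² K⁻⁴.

With N identical shields there are N+1 = 6 gaps in series, each with the same radiative resistance, so the flux falls to 1/(N+1) of its unshielded value.

ratio ≈ 0.167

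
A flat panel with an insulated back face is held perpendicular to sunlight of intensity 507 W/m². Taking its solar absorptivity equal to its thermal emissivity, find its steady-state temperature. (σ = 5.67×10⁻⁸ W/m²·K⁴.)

T ≈ 308 K

Absorbed flux αS = emitted flux εσT⁴ (one radiating face); with α = ε, T = (S/σ)^(1/4).
T = (507 / 5.67×10⁻⁸)^(1/4) = (8.94×10^9)^(1/4).
T = 308 K.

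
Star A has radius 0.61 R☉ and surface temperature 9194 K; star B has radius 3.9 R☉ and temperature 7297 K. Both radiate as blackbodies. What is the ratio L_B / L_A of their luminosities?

L = 4πR²σT⁴ ∝ R²T⁴, so L_B/L_A = (3.9/0.61)² × (7297/9194)⁴ = 40.9 × 0.397 = 16.2.

L_B/L_A ≈ 16.2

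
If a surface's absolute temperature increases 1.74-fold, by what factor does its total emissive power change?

factor ≈ 9.17

P ∝ T⁴, so the power scales as (1.74)⁴ = 9.17.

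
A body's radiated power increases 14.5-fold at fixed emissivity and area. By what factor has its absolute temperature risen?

factor ≈ 1.95

P ∝ T⁴ ⇒ T ∝ P^(1/4), so T scales by (14.5)^(1/4) = 1.95.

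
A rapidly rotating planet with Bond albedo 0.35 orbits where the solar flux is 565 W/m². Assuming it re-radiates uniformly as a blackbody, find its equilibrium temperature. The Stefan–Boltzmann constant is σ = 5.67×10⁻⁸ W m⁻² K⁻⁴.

Power absorbed = (1−a)S·πR²; power emitted = 4πR²σT⁴. Equating and cancelling πR²:
T = ((1−a)S / 4σ)^(1/4) = (367 / (4 × 5.67×10⁻⁸))^(1/4) = (1.62×10^9)^(1/4).
T = 201 K.

T ≈ 201 K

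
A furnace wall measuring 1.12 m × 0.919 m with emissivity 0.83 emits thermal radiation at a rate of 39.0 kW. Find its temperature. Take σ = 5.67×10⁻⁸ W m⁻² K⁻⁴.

A = 1.12 × 0.919 = 1.03 m².
From P = εσAT⁴, T = (P / εσA)^(1/4) = (39000 / (0.83 × 5.67×10⁻⁸ × 1.03))^(1/4).
T = (8.05×10^11)^(1/4) = 947 K.

T ≈ 947 K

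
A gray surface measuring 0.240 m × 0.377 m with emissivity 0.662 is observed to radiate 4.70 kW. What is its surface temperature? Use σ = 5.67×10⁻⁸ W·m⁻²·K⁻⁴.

T ≈ 1080 K

A = 0.240 × 0.377 = 0.0905 m².
From P = εσAT⁴, T = (P / εσA)^(1/4) = (4700 / (0.662 × 5.67×10⁻⁸ × 0.0905))^(1/4).
T = (1.38×10^12)^(1/4) = 1080 K.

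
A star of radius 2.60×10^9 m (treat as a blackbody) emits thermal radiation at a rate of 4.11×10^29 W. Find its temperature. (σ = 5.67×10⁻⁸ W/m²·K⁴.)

A = 4πr² = 4π × (2.60×10^9)² = 8.49×10^19 m².
From P = σAT⁴, T = (P / σA)^(1/4) = (4.11×10^29 / (5.67×10⁻⁸ × 8.49×10^19))^(1/4).
T = (8.53×10^16)^(1/4) = 17100 K.

T ≈ 17100 K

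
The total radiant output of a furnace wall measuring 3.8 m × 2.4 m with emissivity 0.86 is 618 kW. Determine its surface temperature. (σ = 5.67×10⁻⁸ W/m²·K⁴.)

T ≈ 1090 K

A = 3.8 × 2.4 = 9.12 m².
From P = εσAT⁴, T = (P / εσA)^(1/4) = (6.18×10^5 / (0.86 × 5.67×10⁻⁸ × 9.12))^(1/4).
T = (1.39×10^12)^(1/4) = 1090 K.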